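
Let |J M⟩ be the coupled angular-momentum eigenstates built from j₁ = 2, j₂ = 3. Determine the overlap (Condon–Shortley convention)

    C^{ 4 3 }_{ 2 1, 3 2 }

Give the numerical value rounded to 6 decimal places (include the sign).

−√(1/20) ≈ -0.223607

triangle: 1!·3!·5!/10! = 720/3628800
(j±m)!: 3!·1!·5!·1!·7!·1! = 3628800
prefactor² = (2J+1)·Δ·N² = 6480
  k=0: +1/(0!·1!·1!·5!·2!·0!) = 1/240
  k=1: −1/(1!·0!·0!·4!·3!·1!) = -1/144
Σ = -1/360  ⇒  CG² = 6480·(-1/360)² = 1/20
CG = −√(1/20) = -0.223607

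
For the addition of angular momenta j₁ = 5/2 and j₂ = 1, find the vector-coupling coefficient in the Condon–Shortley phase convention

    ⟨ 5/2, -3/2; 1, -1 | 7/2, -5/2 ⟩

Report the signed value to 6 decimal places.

triangle: 0!×5!×2!/8! = 240/40320
(j±m)!: 1!×4!×0!×2!×1!×6! = 34560
prefactor² = (2J+1)×Δ×N² = 11520/7
  k=0: +1/(0!×0!×4!×0!×1!×2!) = 1/48
Σ = 1/48  ⇒  CG² = 11520/7×1/48² = 5/7
CG = +√(5/7) = +0.845154

+√(5/7) = +0.845154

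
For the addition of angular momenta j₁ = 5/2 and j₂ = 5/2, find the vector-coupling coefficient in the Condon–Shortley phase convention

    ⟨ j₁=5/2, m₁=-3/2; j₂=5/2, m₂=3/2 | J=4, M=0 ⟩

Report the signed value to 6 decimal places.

√[9·1!4!4!/10! · 1!4!4!1!4!4!] = √(82944/175)
  +(−1)^0/∏(0,1,4,4,0,0)! = 1/576  (running 1/576)
  +(−1)^1/∏(1,0,3,3,1,1)! = -1/36  (running -5/192)
⟨..|..⟩ = √(82944/175)·(-5/192) = -0.566947

−√(9/28) ≈ -0.566947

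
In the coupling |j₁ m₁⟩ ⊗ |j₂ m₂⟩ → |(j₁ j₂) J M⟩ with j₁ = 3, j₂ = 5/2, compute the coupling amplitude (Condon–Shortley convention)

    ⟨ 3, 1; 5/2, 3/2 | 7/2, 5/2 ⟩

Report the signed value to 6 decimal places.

√[8·2!4!3!/10! · 4!2!4!1!6!1!] = √(18432/35)
  +(−1)^1/∏(1,1,1,3,3,0)! = -1/36  (running -1/36)
  +(−1)^2/∏(2,0,0,2,4,1)! = 1/96  (running -5/288)
⟨..|..⟩ = √(18432/35)·(-5/288) = -0.398410

-0.398410  (= −√(10/63))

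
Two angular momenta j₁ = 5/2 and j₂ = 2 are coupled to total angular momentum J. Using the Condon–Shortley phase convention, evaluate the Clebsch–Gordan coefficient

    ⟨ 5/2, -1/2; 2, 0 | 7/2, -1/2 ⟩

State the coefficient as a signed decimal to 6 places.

−√(4/105) = -0.195180

triangle: 1!·4!·3!/9! = 144/362880
(j±m)!: 2!·3!·2!·2!·3!·4! = 6912
prefactor² = (2J+1)·Δ·N² = 768/35
  k=0: +1/(0!·1!·3!·2!·1!·1!) = 1/12
  k=1: −1/(1!·0!·2!·1!·2!·2!) = -1/8
Σ = -1/24  ⇒  CG² = 768/35·(-1/24)² = 4/105
CG = −√(4/105) = -0.195180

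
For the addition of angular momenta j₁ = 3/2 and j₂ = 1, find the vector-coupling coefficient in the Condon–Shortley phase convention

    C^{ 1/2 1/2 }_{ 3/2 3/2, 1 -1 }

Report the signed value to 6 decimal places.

+0.707107  (= +√(1/2))

triangle: 2!*1!*0!/4! = 2/24
(j±m)!: 3!*0!*0!*2!*1!*0! = 12
prefactor² = (2J+1)*Δ*N² = 2
  k=0: +1/(0!*2!*0!*0!*1!*0!) = 1/2
Σ = 1/2  ⇒  CG² = 2*1/2² = 1/2
CG = +√(1/2) = +0.707107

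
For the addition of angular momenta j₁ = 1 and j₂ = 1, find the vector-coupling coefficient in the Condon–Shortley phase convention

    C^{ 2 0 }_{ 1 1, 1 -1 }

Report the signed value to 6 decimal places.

+0.408248  (= +√(1/6))

j₁+j₂−J=0  J+j₁−j₂=2  J−j₁+j₂=2  j₁+j₂+J+1=5
(j₁±m₁, j₂±m₂, J±M) = (2,0,0,2,2,2)
P² = 8/3
sum k=0..0:
  [0] +1/4 = 1/4
S = 1/4
C² = P²·S² = 1/6 ; C = +0.408248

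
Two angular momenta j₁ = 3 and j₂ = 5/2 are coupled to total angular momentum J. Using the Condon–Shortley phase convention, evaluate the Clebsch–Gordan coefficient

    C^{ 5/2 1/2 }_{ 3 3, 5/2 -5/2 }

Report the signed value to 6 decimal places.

j₁+j₂−J=3  J+j₁−j₂=3  J−j₁+j₂=2  j₁+j₂+J+1=9
(j₁±m₁, j₂±m₂, J±M) = (6,0,0,5,3,2)
P² = 8640/7
sum k=0..0:
  [0] +1/72 = 1/72
S = 1/72
C² = P²·S² = 5/21 ; C = +0.487950

+0.487950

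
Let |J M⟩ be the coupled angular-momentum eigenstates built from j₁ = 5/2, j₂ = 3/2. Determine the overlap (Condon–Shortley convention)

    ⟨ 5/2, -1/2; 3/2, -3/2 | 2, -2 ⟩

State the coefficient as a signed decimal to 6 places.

+√(1/7) ≈ +0.377964

j₁+j₂−J=2  J+j₁−j₂=3  J−j₁+j₂=1  j₁+j₂+J+1=7
(j₁±m₁, j₂±m₂, J±M) = (2,3,0,3,0,4)
P² = 144/7
sum k=0..0:
  [0] +1/12 = 1/12
S = 1/12
C² = P²·S² = 1/7 ; C = +0.377964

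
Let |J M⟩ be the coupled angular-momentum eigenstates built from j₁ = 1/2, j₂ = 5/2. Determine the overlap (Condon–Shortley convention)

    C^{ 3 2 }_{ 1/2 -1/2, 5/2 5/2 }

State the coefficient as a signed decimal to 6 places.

+√(1/6) ≈ +0.408248

j₁+j₂−J=0  J+j₁−j₂=1  J−j₁+j₂=5  j₁+j₂+J+1=7
(j₁±m₁, j₂±m₂, J±M) = (0,1,5,0,5,1)
P² = 2400
sum k=0..0:
  [0] +1/120 = 1/120
S = 1/120
C² = P²·S² = 1/6 ; C = +0.408248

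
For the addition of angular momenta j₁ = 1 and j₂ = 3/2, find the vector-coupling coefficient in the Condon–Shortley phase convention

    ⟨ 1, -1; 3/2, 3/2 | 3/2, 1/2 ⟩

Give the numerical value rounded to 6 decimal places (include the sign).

-0.632456

j₁+j₂−J=1  J+j₁−j₂=1  J−j₁+j₂=2  j₁+j₂+J+1=5
(j₁±m₁, j₂±m₂, J±M) = (0,2,3,0,2,1)
P² = 8/5
sum k=1..1:
  [1] −1/2 = -1/2
S = -1/2
C² = P²·S² = 2/5 ; C = -0.632456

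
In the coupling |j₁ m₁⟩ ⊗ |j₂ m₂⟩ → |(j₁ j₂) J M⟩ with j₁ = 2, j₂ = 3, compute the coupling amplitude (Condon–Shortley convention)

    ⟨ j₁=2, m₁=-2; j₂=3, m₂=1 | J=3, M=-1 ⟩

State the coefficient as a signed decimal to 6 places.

√[7·2!2!4!/9! · 0!4!4!2!2!4!] = √(512/5)
  +(−1)^2/∏(2,0,2,2,0,2)! = 1/16  (running 1/16)
⟨..|..⟩ = √(512/5)·(1/16) = +0.632456

+0.632456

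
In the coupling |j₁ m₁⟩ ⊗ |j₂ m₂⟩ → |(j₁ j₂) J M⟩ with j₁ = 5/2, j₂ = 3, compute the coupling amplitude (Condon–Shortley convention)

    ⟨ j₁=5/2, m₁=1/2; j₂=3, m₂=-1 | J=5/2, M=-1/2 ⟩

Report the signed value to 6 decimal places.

√[6·3!2!3!/9! · 3!2!2!4!2!3!] = √(288/35)
  +(−1)^0/∏(0,3,2,2,0,1)! = 1/24  (running 1/24)
  +(−1)^1/∏(1,2,1,1,1,2)! = -1/4  (running -5/24)
  +(−1)^2/∏(2,1,0,0,2,3)! = 1/24  (running -1/6)
⟨..|..⟩ = √(288/35)·(-1/6) = -0.478091

−√(8/35) = -0.478091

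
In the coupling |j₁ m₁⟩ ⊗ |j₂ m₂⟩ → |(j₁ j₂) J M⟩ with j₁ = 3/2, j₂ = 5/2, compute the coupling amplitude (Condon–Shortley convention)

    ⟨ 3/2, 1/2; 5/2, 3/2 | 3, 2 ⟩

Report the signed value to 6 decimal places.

−√(1/12) = -0.288675

j₁+j₂−J=1  J+j₁−j₂=2  J−j₁+j₂=4  j₁+j₂+J+1=8
(j₁±m₁, j₂±m₂, J±M) = (2,1,4,1,5,1)
P² = 48
sum k=0..1:
  [0] +1/24 = 1/24
  [1] −1/12 = -1/12
S = -1/24
C² = P²·S² = 1/12 ; C = -0.288675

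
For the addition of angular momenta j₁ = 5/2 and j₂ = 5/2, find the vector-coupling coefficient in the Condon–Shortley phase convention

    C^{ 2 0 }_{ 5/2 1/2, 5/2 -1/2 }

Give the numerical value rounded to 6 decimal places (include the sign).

√[5·3!2!2!/8! · 3!2!2!3!2!2!] = √(12/7)
  +(−1)^0/∏(0,3,2,2,0,0)! = 1/24  (running 1/24)
  +(−1)^1/∏(1,2,1,1,1,1)! = -1/2  (running -11/24)
  +(−1)^2/∏(2,1,0,0,2,2)! = 1/8  (running -1/3)
⟨..|..⟩ = √(12/7)·(-1/3) = -0.436436

−√(4/21) ≈ -0.436436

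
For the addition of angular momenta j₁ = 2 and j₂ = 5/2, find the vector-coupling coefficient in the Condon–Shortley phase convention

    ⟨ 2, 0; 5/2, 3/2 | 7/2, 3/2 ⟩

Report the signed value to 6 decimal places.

−√(2/7) ≈ -0.534522

j₁+j₂−J=1  J+j₁−j₂=3  J−j₁+j₂=4  j₁+j₂+J+1=9
(j₁±m₁, j₂±m₂, J±M) = (2,2,4,1,5,2)
P² = 512/7
sum k=0..1:
  [0] +1/48 = 1/48
  [1] −1/12 = -1/12
S = -1/16
C² = P²·S² = 2/7 ; C = -0.534522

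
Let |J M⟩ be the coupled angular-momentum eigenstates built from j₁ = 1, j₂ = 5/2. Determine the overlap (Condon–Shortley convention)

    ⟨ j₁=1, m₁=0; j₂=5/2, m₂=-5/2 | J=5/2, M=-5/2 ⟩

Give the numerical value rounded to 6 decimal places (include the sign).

+√(5/7) = +0.845154

triangle: 1!·1!·4!/7! = 24/5040
(j±m)!: 1!·1!·0!·5!·0!·5! = 14400
prefactor² = (2J+1)·Δ·N² = 2880/7
  k=0: +1/(0!·1!·1!·0!·0!·4!) = 1/24
Σ = 1/24  ⇒  CG² = 2880/7·1/24² = 5/7
CG = +√(5/7) = +0.845154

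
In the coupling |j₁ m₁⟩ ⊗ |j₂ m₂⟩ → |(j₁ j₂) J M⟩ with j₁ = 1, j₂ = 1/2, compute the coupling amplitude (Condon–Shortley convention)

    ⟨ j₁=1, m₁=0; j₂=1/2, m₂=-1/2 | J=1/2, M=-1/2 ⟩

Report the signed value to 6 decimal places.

√[2·1!1!0!/3! · 1!1!0!1!0!1!] = √(1/3)
  +(−1)^0/∏(0,1,1,0,0,0)! = 1  (running 1)
⟨..|..⟩ = √(1/3)·(1) = +0.577350

+0.577350  (= +√(1/3))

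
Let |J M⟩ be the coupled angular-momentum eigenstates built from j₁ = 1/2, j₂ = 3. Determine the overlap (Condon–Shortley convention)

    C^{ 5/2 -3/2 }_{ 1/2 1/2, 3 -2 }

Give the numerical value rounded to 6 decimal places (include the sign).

triangle: 1!*0!*5!/7! = 120/5040
(j±m)!: 1!*0!*1!*5!*1!*4! = 2880
prefactor² = (2J+1)*Δ*N² = 2880/7
  k=0: +1/(0!*1!*0!*1!*0!*4!) = 1/24
Σ = 1/24  ⇒  CG² = 2880/7*1/24² = 5/7
CG = +√(5/7) = +0.845154

+√(5/7) = +0.845154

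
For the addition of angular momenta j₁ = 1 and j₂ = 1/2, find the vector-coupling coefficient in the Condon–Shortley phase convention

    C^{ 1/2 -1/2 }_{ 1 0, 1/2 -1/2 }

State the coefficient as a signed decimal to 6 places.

j₁+j₂−J=1  J+j₁−j₂=1  J−j₁+j₂=0  j₁+j₂+J+1=3
(j₁±m₁, j₂±m₂, J±M) = (1,1,0,1,0,1)
P² = 1/3
sum k=0..0:
  [0] +1/1 = 1
S = 1
C² = P²·S² = 1/3 ; C = +0.577350

+√(1/3) = +0.577350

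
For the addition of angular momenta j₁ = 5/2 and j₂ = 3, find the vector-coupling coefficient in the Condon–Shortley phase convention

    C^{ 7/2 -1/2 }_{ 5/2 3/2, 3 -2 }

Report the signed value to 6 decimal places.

√[8·2!3!4!/10! · 4!1!1!5!3!4!] = √(9216/35)
  +(−1)^0/∏(0,2,1,1,2,3)! = 1/24  (running 1/24)
  +(−1)^1/∏(1,1,0,0,3,4)! = -1/144  (running 5/144)
⟨..|..⟩ = √(9216/35)·(5/144) = +0.563436

+√(20/63) = +0.563436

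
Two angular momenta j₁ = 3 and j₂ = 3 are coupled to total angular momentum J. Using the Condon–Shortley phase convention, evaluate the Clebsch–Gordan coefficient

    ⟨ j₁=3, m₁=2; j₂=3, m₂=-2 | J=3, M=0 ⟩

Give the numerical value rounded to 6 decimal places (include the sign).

+0.408248  (= +√(1/6))

triangle: 3!*3!*3!/10! = 216/3628800
(j±m)!: 5!*1!*1!*5!*3!*3! = 518400
prefactor² = (2J+1)*Δ*N² = 216
  k=0: +1/(0!*3!*1!*1!*2!*2!) = 1/24
  k=1: −1/(1!*2!*0!*0!*3!*3!) = -1/72
Σ = 1/36  ⇒  CG² = 216*1/36² = 1/6
CG = +√(1/6) = +0.408248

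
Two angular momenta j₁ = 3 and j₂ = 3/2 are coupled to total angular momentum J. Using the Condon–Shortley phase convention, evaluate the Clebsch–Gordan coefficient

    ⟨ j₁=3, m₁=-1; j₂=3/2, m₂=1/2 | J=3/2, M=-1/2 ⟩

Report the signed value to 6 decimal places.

+√(12/35) ≈ +0.585540

√[4·3!3!0!/7! · 2!4!2!1!1!2!] = √(192/35)
  +(−1)^2/∏(2,1,2,0,1,0)! = 1/4  (running 1/4)
⟨..|..⟩ = √(192/35)·(1/4) = +0.585540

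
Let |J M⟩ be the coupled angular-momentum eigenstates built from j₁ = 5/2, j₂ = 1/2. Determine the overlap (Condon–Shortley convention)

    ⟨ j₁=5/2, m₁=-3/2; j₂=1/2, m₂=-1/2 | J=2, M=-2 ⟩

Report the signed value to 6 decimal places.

+√(1/6) = +0.408248

√[5·1!4!0!/6! · 1!4!0!1!0!4!] = √(96)
  +(−1)^0/∏(0,1,4,0,0,0)! = 1/24  (running 1/24)
⟨..|..⟩ = √(96)·(1/24) = +0.408248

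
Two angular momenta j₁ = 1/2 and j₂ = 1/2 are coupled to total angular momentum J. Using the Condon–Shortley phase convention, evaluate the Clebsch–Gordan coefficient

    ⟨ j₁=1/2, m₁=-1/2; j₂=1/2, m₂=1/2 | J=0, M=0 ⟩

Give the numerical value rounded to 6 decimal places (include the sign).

−√(1/2) = -0.707107

√[1·1!0!0!/2! · 0!1!1!0!0!0!] = √(1/2)
  +(−1)^1/∏(1,0,0,0,0,0)! = -1  (running -1)
⟨..|..⟩ = √(1/2)·(-1) = -0.707107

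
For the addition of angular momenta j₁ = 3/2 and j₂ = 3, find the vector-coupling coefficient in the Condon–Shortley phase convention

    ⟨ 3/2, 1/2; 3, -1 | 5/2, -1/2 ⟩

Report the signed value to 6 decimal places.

triangle: 2!*1!*4!/8! = 48/40320
(j±m)!: 2!*1!*2!*4!*2!*3! = 1152
prefactor² = (2J+1)*Δ*N² = 288/35
  k=0: +1/(0!*2!*1!*2!*0!*2!) = 1/8
  k=1: −1/(1!*1!*0!*1!*1!*3!) = -1/6
Σ = -1/24  ⇒  CG² = 288/35*(-1/24)² = 1/70
CG = −√(1/70) = -0.119523

-0.119523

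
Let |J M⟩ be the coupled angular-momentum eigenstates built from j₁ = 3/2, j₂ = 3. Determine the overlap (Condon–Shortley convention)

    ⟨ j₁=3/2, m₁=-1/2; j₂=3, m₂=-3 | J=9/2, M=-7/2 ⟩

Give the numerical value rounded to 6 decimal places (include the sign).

+√(1/3) = +0.577350

j₁+j₂−J=0  J+j₁−j₂=3  J−j₁+j₂=6  j₁+j₂+J+1=10
(j₁±m₁, j₂±m₂, J±M) = (1,2,0,6,1,8)
P² = 691200
sum k=0..0:
  [0] +1/1440 = 1/1440
S = 1/1440
C² = P²·S² = 1/3 ; C = +0.577350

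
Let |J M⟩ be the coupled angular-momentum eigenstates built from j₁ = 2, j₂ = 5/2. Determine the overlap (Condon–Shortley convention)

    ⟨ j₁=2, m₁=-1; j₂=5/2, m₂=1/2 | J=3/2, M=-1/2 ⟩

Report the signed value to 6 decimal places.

j₁+j₂−J=3  J+j₁−j₂=1  J−j₁+j₂=2  j₁+j₂+J+1=7
(j₁±m₁, j₂±m₂, J±M) = (1,3,3,2,1,2)
P² = 48/35
sum k=2..3:
  [2] +1/2 = 1/2
  [3] −1/12 = -1/12
S = 5/12
C² = P²·S² = 5/21 ; C = +0.487950

+0.487950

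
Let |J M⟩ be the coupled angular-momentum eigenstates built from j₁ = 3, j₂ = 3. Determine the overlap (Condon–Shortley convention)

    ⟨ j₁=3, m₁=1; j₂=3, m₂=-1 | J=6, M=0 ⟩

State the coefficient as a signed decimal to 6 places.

+0.493464  (= +√(75/308))

j₁+j₂−J=0  J+j₁−j₂=6  J−j₁+j₂=6  j₁+j₂+J+1=13
(j₁±m₁, j₂±m₂, J±M) = (4,2,2,4,6,6)
P² = 99532800/77
sum k=0..0:
  [0] +1/2304 = 1/2304
S = 1/2304
C² = P²·S² = 75/308 ; C = +0.493464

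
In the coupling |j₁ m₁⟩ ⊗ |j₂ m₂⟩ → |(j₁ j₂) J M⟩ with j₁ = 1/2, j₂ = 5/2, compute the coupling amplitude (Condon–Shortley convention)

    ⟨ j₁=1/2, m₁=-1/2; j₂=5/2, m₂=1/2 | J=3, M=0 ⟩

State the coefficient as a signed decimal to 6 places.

√[7·0!1!5!/7! · 0!1!3!2!3!3!] = √(72)
  +(−1)^0/∏(0,0,1,3,0,2)! = 1/12  (running 1/12)
⟨..|..⟩ = √(72)·(1/12) = +0.707107

+0.707107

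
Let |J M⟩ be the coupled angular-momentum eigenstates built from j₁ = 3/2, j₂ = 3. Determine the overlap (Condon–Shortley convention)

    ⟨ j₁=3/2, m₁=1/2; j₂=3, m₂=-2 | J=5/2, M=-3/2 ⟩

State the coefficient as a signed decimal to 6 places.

+0.267261  (= +√(1/14))

triangle: 2!×1!×4!/8! = 48/40320
(j±m)!: 2!×1!×1!×5!×1!×4! = 5760
prefactor² = (2J+1)×Δ×N² = 288/7
  k=0: +1/(0!×2!×1!×1!×0!×3!) = 1/12
  k=1: −1/(1!×1!×0!×0!×1!×4!) = -1/24
Σ = 1/24  ⇒  CG² = 288/7×1/24² = 1/14
CG = +√(1/14) = +0.267261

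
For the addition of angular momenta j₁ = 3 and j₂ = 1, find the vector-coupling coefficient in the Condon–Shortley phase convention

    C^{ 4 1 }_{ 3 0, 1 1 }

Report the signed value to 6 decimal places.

+√(5/14) ≈ +0.597614

√[9·0!6!2!/9! · 3!3!2!0!5!3!] = √(12960/7)
  +(−1)^0/∏(0,0,3,2,3,0)! = 1/72  (running 1/72)
⟨..|..⟩ = √(12960/7)·(1/72) = +0.597614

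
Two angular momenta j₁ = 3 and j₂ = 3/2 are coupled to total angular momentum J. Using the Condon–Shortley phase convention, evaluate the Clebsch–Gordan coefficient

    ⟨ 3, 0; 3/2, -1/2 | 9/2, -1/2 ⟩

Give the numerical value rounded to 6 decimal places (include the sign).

triangle: 0!·6!·3!/10! = 4320/3628800
(j±m)!: 3!·3!·1!·2!·4!·5! = 207360
prefactor² = (2J+1)·Δ·N² = 17280/7
  k=0: +1/(0!·0!·3!·1!·3!·2!) = 1/72
Σ = 1/72  ⇒  CG² = 17280/7·1/72² = 10/21
CG = +√(10/21) = +0.690066

+0.690066  (= +√(10/21))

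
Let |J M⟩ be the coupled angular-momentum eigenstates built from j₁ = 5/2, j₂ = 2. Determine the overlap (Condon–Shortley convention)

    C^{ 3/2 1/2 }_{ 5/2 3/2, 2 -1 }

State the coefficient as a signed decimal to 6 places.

triangle: 3!·2!·1!/7! = 12/5040
(j±m)!: 4!·1!·1!·3!·2!·1! = 288
prefactor² = (2J+1)·Δ·N² = 96/35
  k=0: +1/(0!·3!·1!·1!·1!·0!) = 1/6
  k=1: −1/(1!·2!·0!·0!·2!·1!) = -1/4
Σ = -1/12  ⇒  CG² = 96/35·(-1/12)² = 2/105
CG = −√(2/105) = -0.138013

−√(2/105) ≈ -0.138013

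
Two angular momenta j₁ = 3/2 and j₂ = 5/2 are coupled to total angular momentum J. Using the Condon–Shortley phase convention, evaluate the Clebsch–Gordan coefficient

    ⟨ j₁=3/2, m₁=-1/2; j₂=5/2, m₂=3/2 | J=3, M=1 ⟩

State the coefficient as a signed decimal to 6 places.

-0.639010

√[7·1!2!4!/8! · 1!2!4!1!4!2!] = √(96/5)
  +(−1)^0/∏(0,1,2,4,0,0)! = 1/48  (running 1/48)
  +(−1)^1/∏(1,0,1,3,1,1)! = -1/6  (running -7/48)
⟨..|..⟩ = √(96/5)·(-7/48) = -0.639010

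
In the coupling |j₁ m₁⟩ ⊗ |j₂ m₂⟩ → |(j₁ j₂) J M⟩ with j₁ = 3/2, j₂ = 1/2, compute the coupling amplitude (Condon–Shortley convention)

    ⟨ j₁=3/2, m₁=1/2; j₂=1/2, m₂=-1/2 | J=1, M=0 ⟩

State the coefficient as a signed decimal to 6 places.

triangle: 1!·2!·0!/4! = 2/24
(j±m)!: 2!·1!·0!·1!·1!·1! = 2
prefactor² = (2J+1)·Δ·N² = 1/2
  k=0: +1/(0!·1!·1!·0!·1!·0!) = 1
Σ = 1  ⇒  CG² = 1/2·1² = 1/2
CG = +√(1/2) = +0.707107

+0.707107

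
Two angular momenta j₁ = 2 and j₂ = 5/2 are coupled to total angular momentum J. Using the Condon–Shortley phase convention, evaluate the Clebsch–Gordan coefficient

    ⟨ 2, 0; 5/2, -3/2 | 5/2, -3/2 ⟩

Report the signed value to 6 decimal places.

-0.119523

j₁+j₂−J=2  J+j₁−j₂=2  J−j₁+j₂=3  j₁+j₂+J+1=8
(j₁±m₁, j₂±m₂, J±M) = (2,2,1,4,1,4)
P² = 288/35
sum k=0..1:
  [0] +1/8 = 1/8
  [1] −1/6 = -1/6
S = -1/24
C² = P²·S² = 1/70 ; C = -0.119523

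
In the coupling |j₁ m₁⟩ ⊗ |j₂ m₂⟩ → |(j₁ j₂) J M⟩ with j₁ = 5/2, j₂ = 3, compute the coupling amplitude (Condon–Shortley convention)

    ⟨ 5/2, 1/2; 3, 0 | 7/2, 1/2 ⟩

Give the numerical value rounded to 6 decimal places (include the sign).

triangle: 2!×3!×4!/10! = 288/3628800
(j±m)!: 3!×2!×3!×3!×4!×3! = 62208
prefactor² = (2J+1)×Δ×N² = 6912/175
  k=0: +1/(0!×2!×2!×3!×1!×1!) = 1/24
  k=1: −1/(1!×1!×1!×2!×2!×2!) = -1/8
  k=2: +1/(2!×0!×0!×1!×3!×3!) = 1/72
Σ = -5/72  ⇒  CG² = 6912/175×(-5/72)² = 4/21
CG = −√(4/21) = -0.436436

-0.436436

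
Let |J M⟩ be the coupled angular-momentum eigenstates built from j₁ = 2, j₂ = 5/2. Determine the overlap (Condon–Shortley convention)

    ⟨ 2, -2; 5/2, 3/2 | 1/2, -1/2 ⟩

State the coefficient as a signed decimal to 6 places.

triangle: 4!×0!×1!/6! = 24/720
(j±m)!: 0!×4!×4!×1!×0!×1! = 576
prefactor² = (2J+1)×Δ×N² = 192/5
  k=4: +1/(4!×0!×0!×0!×0!×1!) = 1/24
Σ = 1/24  ⇒  CG² = 192/5×1/24² = 1/15
CG = +√(1/15) = +0.258199

+0.258199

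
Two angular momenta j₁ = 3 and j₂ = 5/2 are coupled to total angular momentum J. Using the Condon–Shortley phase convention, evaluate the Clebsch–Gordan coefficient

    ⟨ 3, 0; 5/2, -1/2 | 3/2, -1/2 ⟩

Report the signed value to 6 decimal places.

j₁+j₂−J=4  J+j₁−j₂=2  J−j₁+j₂=1  j₁+j₂+J+1=8
(j₁±m₁, j₂±m₂, J±M) = (3,3,2,3,1,2)
P² = 144/35
sum k=1..2:
  [1] −1/12 = -1/12
  [2] +1/4 = 1/4
S = 1/6
C² = P²·S² = 4/35 ; C = +0.338062

+√(4/35) ≈ +0.338062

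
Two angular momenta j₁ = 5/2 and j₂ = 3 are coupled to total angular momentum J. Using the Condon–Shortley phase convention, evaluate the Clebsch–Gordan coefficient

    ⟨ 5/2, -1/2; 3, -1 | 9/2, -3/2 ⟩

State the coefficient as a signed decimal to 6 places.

j₁+j₂−J=1  J+j₁−j₂=4  J−j₁+j₂=5  j₁+j₂+J+1=11
(j₁±m₁, j₂±m₂, J±M) = (2,3,2,4,3,6)
P² = 138240/77
sum k=0..1:
  [0] +1/72 = 1/72
  [1] −1/96 = -1/96
S = 1/288
C² = P²·S² = 5/231 ; C = +0.147122

+0.147122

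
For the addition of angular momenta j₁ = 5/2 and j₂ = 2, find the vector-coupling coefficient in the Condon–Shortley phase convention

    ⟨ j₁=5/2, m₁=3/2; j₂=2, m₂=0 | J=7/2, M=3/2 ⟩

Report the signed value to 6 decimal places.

+0.534522

j₁+j₂−J=1  J+j₁−j₂=4  J−j₁+j₂=3  j₁+j₂+J+1=9
(j₁±m₁, j₂±m₂, J±M) = (4,1,2,2,5,2)
P² = 512/7
sum k=0..1:
  [0] +1/12 = 1/12
  [1] −1/48 = -1/48
S = 1/16
C² = P²·S² = 2/7 ; C = +0.534522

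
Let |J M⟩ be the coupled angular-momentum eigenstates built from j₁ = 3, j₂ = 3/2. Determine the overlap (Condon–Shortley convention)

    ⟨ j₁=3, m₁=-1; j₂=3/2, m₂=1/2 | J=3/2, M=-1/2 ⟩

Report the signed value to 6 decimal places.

+0.585540

triangle: 3!·3!·0!/7! = 36/5040
(j±m)!: 2!·4!·2!·1!·1!·2! = 192
prefactor² = (2J+1)·Δ·N² = 192/35
  k=2: +1/(2!·1!·2!·0!·1!·0!) = 1/4
Σ = 1/4  ⇒  CG² = 192/35·1/4² = 12/35
CG = +√(12/35) = +0.585540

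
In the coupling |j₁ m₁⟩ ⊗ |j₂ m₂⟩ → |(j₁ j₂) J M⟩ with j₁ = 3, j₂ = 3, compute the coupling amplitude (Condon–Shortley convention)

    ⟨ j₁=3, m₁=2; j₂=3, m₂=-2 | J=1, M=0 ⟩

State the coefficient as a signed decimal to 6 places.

j₁+j₂−J=5  J+j₁−j₂=1  J−j₁+j₂=1  j₁+j₂+J+1=8
(j₁±m₁, j₂±m₂, J±M) = (5,1,1,5,1,1)
P² = 900/7
sum k=0..1:
  [0] +1/120 = 1/120
  [1] −1/24 = -1/24
S = -1/30
C² = P²·S² = 1/7 ; C = -0.377964

−√(1/7) ≈ -0.377964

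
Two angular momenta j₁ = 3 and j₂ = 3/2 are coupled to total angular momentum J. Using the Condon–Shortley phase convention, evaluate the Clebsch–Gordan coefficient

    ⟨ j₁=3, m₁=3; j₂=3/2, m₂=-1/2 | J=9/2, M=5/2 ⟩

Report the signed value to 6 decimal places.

+√(1/12) ≈ +0.288675

√[10·0!6!3!/10! · 6!0!1!2!7!2!] = √(172800)
  +(−1)^0/∏(0,0,0,1,6,2)! = 1/1440  (running 1/1440)
⟨..|..⟩ = √(172800)·(1/1440) = +0.288675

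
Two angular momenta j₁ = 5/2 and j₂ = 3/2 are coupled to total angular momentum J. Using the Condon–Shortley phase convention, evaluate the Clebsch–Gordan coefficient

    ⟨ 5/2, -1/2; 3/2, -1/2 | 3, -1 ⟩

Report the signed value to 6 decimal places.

triangle: 1!×4!×2!/8! = 48/40320
(j±m)!: 2!×3!×1!×2!×2!×4! = 1152
prefactor² = (2J+1)×Δ×N² = 48/5
  k=0: +1/(0!×1!×3!×1!×1!×1!) = 1/6
  k=1: −1/(1!×0!×2!×0!×2!×2!) = -1/8
Σ = 1/24  ⇒  CG² = 48/5×1/24² = 1/60
CG = +√(1/60) = +0.129099

+√(1/60) = +0.129099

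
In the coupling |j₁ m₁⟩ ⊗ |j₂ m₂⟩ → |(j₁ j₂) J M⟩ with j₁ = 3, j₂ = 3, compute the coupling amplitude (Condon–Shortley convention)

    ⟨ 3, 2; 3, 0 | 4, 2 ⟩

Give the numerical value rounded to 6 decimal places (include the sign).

j₁+j₂−J=2  J+j₁−j₂=4  J−j₁+j₂=4  j₁+j₂+J+1=11
(j₁±m₁, j₂±m₂, J±M) = (5,1,3,3,6,2)
P² = 124416/77
sum k=0..1:
  [0] +1/72 = 1/72
  [1] −1/96 = -1/96
S = 1/288
C² = P²·S² = 3/154 ; C = +0.139573

+0.139573  (= +√(3/154))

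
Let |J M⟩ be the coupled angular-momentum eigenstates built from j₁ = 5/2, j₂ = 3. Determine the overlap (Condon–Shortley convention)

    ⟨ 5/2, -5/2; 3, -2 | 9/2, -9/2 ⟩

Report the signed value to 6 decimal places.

−√(5/11) ≈ -0.674200

√[10·1!4!5!/11! · 0!5!1!5!0!9!] = √(41472000/11)
  +(−1)^1/∏(1,0,4,0,0,5)! = -1/2880  (running -1/2880)
⟨..|..⟩ = √(41472000/11)·(-1/2880) = -0.674200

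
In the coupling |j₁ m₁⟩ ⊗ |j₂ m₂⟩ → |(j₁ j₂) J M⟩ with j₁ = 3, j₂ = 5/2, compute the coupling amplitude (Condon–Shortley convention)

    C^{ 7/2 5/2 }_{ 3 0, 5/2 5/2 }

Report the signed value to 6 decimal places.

+0.617213  (= +√(8/21))

triangle: 2!·4!·3!/10! = 288/3628800
(j±m)!: 3!·3!·5!·0!·6!·1! = 3110400
prefactor² = (2J+1)·Δ·N² = 13824/7
  k=2: +1/(2!·0!·1!·3!·3!·0!) = 1/72
Σ = 1/72  ⇒  CG² = 13824/7·1/72² = 8/21
CG = +√(8/21) = +0.617213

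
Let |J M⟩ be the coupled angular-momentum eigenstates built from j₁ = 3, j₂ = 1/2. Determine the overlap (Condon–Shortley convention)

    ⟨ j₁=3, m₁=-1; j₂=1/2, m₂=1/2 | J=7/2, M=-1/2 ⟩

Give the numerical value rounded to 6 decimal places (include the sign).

j₁+j₂−J=0  J+j₁−j₂=6  J−j₁+j₂=1  j₁+j₂+J+1=8
(j₁±m₁, j₂±m₂, J±M) = (2,4,1,0,3,4)
P² = 6912/7
sum k=0..0:
  [0] +1/48 = 1/48
S = 1/48
C² = P²·S² = 3/7 ; C = +0.654654

+√(3/7) ≈ +0.654654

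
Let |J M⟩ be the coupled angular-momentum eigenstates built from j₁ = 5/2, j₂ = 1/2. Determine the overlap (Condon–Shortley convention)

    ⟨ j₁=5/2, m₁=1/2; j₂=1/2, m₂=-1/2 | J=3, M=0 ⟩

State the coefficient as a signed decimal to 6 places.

+0.707107

√[7·0!5!1!/7! · 3!2!0!1!3!3!] = √(72)
  +(−1)^0/∏(0,0,2,0,3,1)! = 1/12  (running 1/12)
⟨..|..⟩ = √(72)·(1/12) = +0.707107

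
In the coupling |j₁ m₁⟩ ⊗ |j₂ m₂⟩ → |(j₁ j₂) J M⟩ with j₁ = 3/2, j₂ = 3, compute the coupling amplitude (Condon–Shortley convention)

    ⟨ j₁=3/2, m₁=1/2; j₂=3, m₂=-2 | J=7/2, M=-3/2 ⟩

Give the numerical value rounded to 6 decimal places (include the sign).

j₁+j₂−J=1  J+j₁−j₂=2  J−j₁+j₂=5  j₁+j₂+J+1=9
(j₁±m₁, j₂±m₂, J±M) = (2,1,1,5,2,5)
P² = 6400/21
sum k=0..1:
  [0] +1/24 = 1/24
  [1] −1/240 = -1/240
S = 3/80
C² = P²·S² = 3/7 ; C = +0.654654

+√(3/7) = +0.654654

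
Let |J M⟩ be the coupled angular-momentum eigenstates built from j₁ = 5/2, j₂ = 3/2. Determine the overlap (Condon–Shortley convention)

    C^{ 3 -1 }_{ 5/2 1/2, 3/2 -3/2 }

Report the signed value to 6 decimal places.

j₁+j₂−J=1  J+j₁−j₂=4  J−j₁+j₂=2  j₁+j₂+J+1=8
(j₁±m₁, j₂±m₂, J±M) = (3,2,0,3,2,4)
P² = 144/5
sum k=0..0:
  [0] +1/8 = 1/8
S = 1/8
C² = P²·S² = 9/20 ; C = +0.670820

+0.670820  (= +√(9/20))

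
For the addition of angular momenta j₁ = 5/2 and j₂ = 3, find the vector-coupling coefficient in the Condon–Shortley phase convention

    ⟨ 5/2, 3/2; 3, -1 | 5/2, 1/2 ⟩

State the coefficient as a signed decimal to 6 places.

-0.169031  (= −√(1/35))

triangle: 3!×2!×3!/9! = 72/362880
(j±m)!: 4!×1!×2!×4!×3!×2! = 13824
prefactor² = (2J+1)×Δ×N² = 576/35
  k=0: +1/(0!×3!×1!×2!×1!×1!) = 1/12
  k=1: −1/(1!×2!×0!×1!×2!×2!) = -1/8
Σ = -1/24  ⇒  CG² = 576/35×(-1/24)² = 1/35
CG = −√(1/35) = -0.169031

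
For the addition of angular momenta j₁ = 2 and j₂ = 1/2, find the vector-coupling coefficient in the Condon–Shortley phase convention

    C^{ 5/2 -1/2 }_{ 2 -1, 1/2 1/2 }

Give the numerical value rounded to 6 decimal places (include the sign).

j₁+j₂−J=0  J+j₁−j₂=4  J−j₁+j₂=1  j₁+j₂+J+1=6
(j₁±m₁, j₂±m₂, J±M) = (1,3,1,0,2,3)
P² = 72/5
sum k=0..0:
  [0] +1/6 = 1/6
S = 1/6
C² = P²·S² = 2/5 ; C = +0.632456

+√(2/5) ≈ +0.632456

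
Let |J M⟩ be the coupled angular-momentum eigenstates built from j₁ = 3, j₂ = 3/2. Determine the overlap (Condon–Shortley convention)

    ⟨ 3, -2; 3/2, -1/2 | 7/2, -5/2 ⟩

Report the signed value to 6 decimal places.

-0.377964  (= −√(1/7))

√[8·1!5!2!/9! · 1!5!1!2!1!6!] = √(6400/7)
  +(−1)^0/∏(0,1,5,1,0,1)! = 1/120  (running 1/120)
  +(−1)^1/∏(1,0,4,0,1,2)! = -1/48  (running -1/80)
⟨..|..⟩ = √(6400/7)·(-1/80) = -0.377964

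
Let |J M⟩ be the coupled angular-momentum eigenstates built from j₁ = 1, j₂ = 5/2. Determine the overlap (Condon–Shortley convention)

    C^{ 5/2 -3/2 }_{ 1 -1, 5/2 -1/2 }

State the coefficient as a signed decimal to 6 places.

triangle: 1!·1!·4!/7! = 24/5040
(j±m)!: 0!·2!·2!·3!·1!·4! = 576
prefactor² = (2J+1)·Δ·N² = 576/35
  k=1: −1/(1!·0!·1!·1!·0!·3!) = -1/6
Σ = -1/6  ⇒  CG² = 576/35·(-1/6)² = 16/35
CG = −√(16/35) = -0.676123

−√(16/35) ≈ -0.676123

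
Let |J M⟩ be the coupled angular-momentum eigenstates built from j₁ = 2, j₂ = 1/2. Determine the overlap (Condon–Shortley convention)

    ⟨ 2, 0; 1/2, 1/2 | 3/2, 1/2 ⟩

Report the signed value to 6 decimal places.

j₁+j₂−J=1  J+j₁−j₂=3  J−j₁+j₂=0  j₁+j₂+J+1=5
(j₁±m₁, j₂±m₂, J±M) = (2,2,1,0,2,1)
P² = 8/5
sum k=1..1:
  [1] −1/2 = -1/2
S = -1/2
C² = P²·S² = 2/5 ; C = -0.632456

−√(2/5) = -0.632456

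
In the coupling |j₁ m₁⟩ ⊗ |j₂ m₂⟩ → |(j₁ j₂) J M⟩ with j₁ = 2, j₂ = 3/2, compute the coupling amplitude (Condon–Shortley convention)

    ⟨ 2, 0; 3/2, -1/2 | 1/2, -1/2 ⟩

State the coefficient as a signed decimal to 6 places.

-0.447214  (= −√(1/5))

√[2·3!1!0!/5! · 2!2!1!2!0!1!] = √(4/5)
  +(−1)^1/∏(1,2,1,0,0,0)! = -1/2  (running -1/2)
⟨..|..⟩ = √(4/5)·(-1/2) = -0.447214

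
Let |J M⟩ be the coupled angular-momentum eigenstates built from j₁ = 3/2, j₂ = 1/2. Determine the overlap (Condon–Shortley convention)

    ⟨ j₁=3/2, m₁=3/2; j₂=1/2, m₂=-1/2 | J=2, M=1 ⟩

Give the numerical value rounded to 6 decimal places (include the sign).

j₁+j₂−J=0  J+j₁−j₂=3  J−j₁+j₂=1  j₁+j₂+J+1=5
(j₁±m₁, j₂±m₂, J±M) = (3,0,0,1,3,1)
P² = 9
sum k=0..0:
  [0] +1/6 = 1/6
S = 1/6
C² = P²·S² = 1/4 ; C = +0.500000

+0.500000  (= +√(1/4))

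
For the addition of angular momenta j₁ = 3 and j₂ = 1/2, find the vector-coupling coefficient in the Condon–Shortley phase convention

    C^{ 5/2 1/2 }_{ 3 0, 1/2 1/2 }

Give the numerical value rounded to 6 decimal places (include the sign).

-0.654654

j₁+j₂−J=1  J+j₁−j₂=5  J−j₁+j₂=0  j₁+j₂+J+1=7
(j₁±m₁, j₂±m₂, J±M) = (3,3,1,0,3,2)
P² = 432/7
sum k=1..1:
  [1] −1/12 = -1/12
S = -1/12
C² = P²·S² = 3/7 ; C = -0.654654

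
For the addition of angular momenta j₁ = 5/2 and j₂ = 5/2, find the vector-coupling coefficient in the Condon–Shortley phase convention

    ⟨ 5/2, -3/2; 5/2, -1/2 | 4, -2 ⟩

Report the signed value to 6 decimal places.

-0.422577

√[9·1!4!4!/10! · 1!4!2!3!2!6!] = √(20736/35)
  +(−1)^0/∏(0,1,4,2,0,2)! = 1/96  (running 1/96)
  +(−1)^1/∏(1,0,3,1,1,3)! = -1/36  (running -5/288)
⟨..|..⟩ = √(20736/35)·(-5/288) = -0.422577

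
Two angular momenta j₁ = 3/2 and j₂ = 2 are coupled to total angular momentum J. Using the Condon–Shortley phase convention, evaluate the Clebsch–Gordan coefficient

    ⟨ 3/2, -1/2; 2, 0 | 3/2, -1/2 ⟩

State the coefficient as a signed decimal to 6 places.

j₁+j₂−J=2  J+j₁−j₂=1  J−j₁+j₂=2  j₁+j₂+J+1=6
(j₁±m₁, j₂±m₂, J±M) = (1,2,2,2,1,2)
P² = 16/45
sum k=1..2:
  [1] −1/1 = -1
  [2] +1/4 = 1/4
S = -3/4
C² = P²·S² = 1/5 ; C = -0.447214

−√(1/5) ≈ -0.447214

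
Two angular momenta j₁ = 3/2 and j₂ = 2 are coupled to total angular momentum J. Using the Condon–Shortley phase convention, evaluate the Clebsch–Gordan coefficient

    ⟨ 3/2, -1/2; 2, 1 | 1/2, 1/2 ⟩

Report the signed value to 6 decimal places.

+0.547723

j₁+j₂−J=3  J+j₁−j₂=0  J−j₁+j₂=1  j₁+j₂+J+1=5
(j₁±m₁, j₂±m₂, J±M) = (1,2,3,1,1,0)
P² = 6/5
sum k=2..2:
  [2] +1/2 = 1/2
S = 1/2
C² = P²·S² = 3/10 ; C = +0.547723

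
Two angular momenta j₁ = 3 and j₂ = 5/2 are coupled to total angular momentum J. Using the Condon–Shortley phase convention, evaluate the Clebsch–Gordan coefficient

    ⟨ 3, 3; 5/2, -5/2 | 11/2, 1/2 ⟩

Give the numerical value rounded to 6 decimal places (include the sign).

triangle: 0!*6!*5!/12! = 86400/479001600
(j±m)!: 6!*0!*0!*5!*6!*5! = 7464960000
prefactor² = (2J+1)*Δ*N² = 1244160000/77
  k=0: +1/(0!*0!*0!*0!*6!*5!) = 1/86400
Σ = 1/86400  ⇒  CG² = 1244160000/77*1/86400² = 1/462
CG = +√(1/462) = +0.046524

+√(1/462) ≈ +0.046524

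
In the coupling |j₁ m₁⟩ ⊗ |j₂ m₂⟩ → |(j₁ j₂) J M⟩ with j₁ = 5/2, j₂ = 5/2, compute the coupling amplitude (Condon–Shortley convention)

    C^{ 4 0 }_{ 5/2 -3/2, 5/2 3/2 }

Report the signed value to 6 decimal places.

√[9·1!4!4!/10! · 1!4!4!1!4!4!] = √(82944/175)
  +(−1)^0/∏(0,1,4,4,0,0)! = 1/576  (running 1/576)
  +(−1)^1/∏(1,0,3,3,1,1)! = -1/36  (running -5/192)
⟨..|..⟩ = √(82944/175)·(-5/192) = -0.566947

−√(9/28) ≈ -0.566947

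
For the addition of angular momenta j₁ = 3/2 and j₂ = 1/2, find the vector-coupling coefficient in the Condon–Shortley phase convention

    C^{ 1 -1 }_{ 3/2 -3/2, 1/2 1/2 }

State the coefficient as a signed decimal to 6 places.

−√(3/4) ≈ -0.866025

√[3·1!2!0!/4! · 0!3!1!0!0!2!] = √(3)
  +(−1)^1/∏(1,0,2,0,0,0)! = -1/2  (running -1/2)
⟨..|..⟩ = √(3)·(-1/2) = -0.866025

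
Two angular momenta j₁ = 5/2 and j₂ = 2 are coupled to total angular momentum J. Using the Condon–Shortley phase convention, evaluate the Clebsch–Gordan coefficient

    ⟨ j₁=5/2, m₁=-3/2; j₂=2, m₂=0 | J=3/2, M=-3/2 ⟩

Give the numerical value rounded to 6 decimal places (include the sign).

√[4·3!2!1!/7! · 1!4!2!2!0!3!] = √(192/35)
  +(−1)^2/∏(2,1,2,0,0,1)! = 1/4  (running 1/4)
⟨..|..⟩ = √(192/35)·(1/4) = +0.585540

+0.585540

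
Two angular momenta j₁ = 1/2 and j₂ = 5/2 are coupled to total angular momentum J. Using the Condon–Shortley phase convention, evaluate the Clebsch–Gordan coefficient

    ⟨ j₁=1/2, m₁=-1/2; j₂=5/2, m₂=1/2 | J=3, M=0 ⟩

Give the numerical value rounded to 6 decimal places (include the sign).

j₁+j₂−J=0  J+j₁−j₂=1  J−j₁+j₂=5  j₁+j₂+J+1=7
(j₁±m₁, j₂±m₂, J±M) = (0,1,3,2,3,3)
P² = 72
sum k=0..0:
  [0] +1/12 = 1/12
S = 1/12
C² = P²·S² = 1/2 ; C = +0.707107

+√(1/2) ≈ +0.707107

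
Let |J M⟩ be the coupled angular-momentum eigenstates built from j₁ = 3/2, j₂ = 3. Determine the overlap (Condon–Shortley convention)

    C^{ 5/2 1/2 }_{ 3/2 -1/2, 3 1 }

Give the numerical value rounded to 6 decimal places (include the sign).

−√(1/70) ≈ -0.119523

√[6·2!1!4!/8! · 1!2!4!2!3!2!] = √(288/35)
  +(−1)^1/∏(1,1,1,3,0,1)! = -1/6  (running -1/6)
  +(−1)^2/∏(2,0,0,2,1,2)! = 1/8  (running -1/24)
⟨..|..⟩ = √(288/35)·(-1/24) = -0.119523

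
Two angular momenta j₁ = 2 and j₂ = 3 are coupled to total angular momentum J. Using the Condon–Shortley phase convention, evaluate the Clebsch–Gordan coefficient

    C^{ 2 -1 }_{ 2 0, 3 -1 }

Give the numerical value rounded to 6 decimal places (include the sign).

j₁+j₂−J=3  J+j₁−j₂=1  J−j₁+j₂=3  j₁+j₂+J+1=8
(j₁±m₁, j₂±m₂, J±M) = (2,2,2,4,1,3)
P² = 36/7
sum k=1..2:
  [1] −1/4 = -1/4
  [2] +1/12 = 1/12
S = -1/6
C² = P²·S² = 1/7 ; C = -0.377964

−√(1/7) = -0.377964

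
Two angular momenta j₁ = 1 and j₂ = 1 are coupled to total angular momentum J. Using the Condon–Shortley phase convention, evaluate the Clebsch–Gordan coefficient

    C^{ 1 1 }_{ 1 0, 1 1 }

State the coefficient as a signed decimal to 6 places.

j₁+j₂−J=1  J+j₁−j₂=1  J−j₁+j₂=1  j₁+j₂+J+1=4
(j₁±m₁, j₂±m₂, J±M) = (1,1,2,0,2,0)
P² = 1/2
sum k=1..1:
  [1] −1/1 = -1
S = -1
C² = P²·S² = 1/2 ; C = -0.707107

-0.707107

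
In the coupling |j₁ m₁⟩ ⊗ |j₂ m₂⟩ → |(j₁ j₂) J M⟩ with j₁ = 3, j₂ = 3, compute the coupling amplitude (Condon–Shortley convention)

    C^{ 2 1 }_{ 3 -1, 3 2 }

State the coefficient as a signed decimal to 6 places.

-0.422577  (= −√(5/28))

√[5·4!2!2!/9! · 2!4!5!1!3!1!] = √(320/7)
  +(−1)^3/∏(3,1,1,2,1,0)! = -1/12  (running -1/12)
  +(−1)^4/∏(4,0,0,1,2,1)! = 1/48  (running -1/16)
⟨..|..⟩ = √(320/7)·(-1/16) = -0.422577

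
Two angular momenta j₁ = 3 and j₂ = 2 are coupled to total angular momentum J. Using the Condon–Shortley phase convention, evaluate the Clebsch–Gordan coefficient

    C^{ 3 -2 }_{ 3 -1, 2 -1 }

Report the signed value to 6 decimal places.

-0.500000  (= −√(1/4))

triangle: 2!×4!×2!/9! = 96/362880
(j±m)!: 2!×4!×1!×3!×1!×5! = 34560
prefactor² = (2J+1)×Δ×N² = 64
  k=0: +1/(0!×2!×4!×1!×0!×1!) = 1/48
  k=1: −1/(1!×1!×3!×0!×1!×2!) = -1/12
Σ = -1/16  ⇒  CG² = 64×(-1/16)² = 1/4
CG = −√(1/4) = -0.500000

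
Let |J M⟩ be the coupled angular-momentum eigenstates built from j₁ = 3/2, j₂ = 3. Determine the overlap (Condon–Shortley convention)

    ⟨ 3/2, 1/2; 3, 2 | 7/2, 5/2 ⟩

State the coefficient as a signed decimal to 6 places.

triangle: 1!·2!·5!/9! = 240/362880
(j±m)!: 2!·1!·5!·1!·6!·1! = 172800
prefactor² = (2J+1)·Δ·N² = 6400/7
  k=0: +1/(0!·1!·1!·5!·1!·0!) = 1/120
  k=1: −1/(1!·0!·0!·4!·2!·1!) = -1/48
Σ = -1/80  ⇒  CG² = 6400/7·(-1/80)² = 1/7
CG = −√(1/7) = -0.377964

−√(1/7) ≈ -0.377964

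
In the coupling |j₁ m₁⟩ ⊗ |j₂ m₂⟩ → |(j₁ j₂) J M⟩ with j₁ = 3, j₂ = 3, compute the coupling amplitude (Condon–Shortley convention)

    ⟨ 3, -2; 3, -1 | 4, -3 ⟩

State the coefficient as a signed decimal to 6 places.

−√(1/11) = -0.301511

triangle: 2!·4!·4!/11! = 1152/39916800
(j±m)!: 1!·5!·2!·4!·1!·7! = 29030400
prefactor² = (2J+1)·Δ·N² = 82944/11
  k=1: −1/(1!·1!·4!·1!·0!·3!) = -1/144
  k=2: +1/(2!·0!·3!·0!·1!·4!) = 1/288
Σ = -1/288  ⇒  CG² = 82944/11·(-1/288)² = 1/11
CG = −√(1/11) = -0.301511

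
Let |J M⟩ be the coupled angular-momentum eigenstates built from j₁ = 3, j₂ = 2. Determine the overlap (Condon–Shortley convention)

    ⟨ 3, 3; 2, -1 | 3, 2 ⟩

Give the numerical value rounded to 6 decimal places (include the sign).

+0.645497  (= +√(5/12))

√[7·2!4!2!/9! · 6!0!1!3!5!1!] = √(960)
  +(−1)^0/∏(0,2,0,1,4,1)! = 1/48  (running 1/48)
⟨..|..⟩ = √(960)·(1/48) = +0.645497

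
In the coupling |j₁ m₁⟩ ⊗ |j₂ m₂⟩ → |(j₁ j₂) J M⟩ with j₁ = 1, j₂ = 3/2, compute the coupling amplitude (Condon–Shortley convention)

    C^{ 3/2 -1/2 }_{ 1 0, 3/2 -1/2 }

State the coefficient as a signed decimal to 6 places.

+√(1/15) = +0.258199

√[4·1!1!2!/5! · 1!1!1!2!1!2!] = √(4/15)
  +(−1)^0/∏(0,1,1,1,0,1)! = 1  (running 1)
  +(−1)^1/∏(1,0,0,0,1,2)! = -1/2  (running 1/2)
⟨..|..⟩ = √(4/15)·(1/2) = +0.258199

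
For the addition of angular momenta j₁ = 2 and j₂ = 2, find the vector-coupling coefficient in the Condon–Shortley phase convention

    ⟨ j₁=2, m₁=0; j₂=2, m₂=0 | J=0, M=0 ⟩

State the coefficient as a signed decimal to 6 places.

+0.447214

√[1·4!0!0!/5! · 2!2!2!2!0!0!] = √(16/5)
  +(−1)^2/∏(2,2,0,0,0,0)! = 1/4  (running 1/4)
⟨..|..⟩ = √(16/5)·(1/4) = +0.447214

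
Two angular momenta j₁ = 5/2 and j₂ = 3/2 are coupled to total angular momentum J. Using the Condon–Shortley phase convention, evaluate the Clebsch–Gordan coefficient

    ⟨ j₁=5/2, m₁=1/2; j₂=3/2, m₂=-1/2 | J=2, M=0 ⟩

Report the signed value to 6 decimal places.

-0.267261  (= −√(1/14))

j₁+j₂−J=2  J+j₁−j₂=3  J−j₁+j₂=1  j₁+j₂+J+1=7
(j₁±m₁, j₂±m₂, J±M) = (3,2,1,2,2,2)
P² = 8/7
sum k=0..1:
  [0] +1/4 = 1/4
  [1] −1/2 = -1/2
S = -1/4
C² = P²·S² = 1/14 ; C = -0.267261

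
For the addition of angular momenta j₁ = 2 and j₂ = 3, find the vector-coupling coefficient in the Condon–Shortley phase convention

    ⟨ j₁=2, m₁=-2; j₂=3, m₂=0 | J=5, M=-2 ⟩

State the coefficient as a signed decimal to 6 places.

triangle: 0!×4!×6!/11! = 17280/39916800
(j±m)!: 0!×4!×3!×3!×3!×7! = 26127360
prefactor² = (2J+1)×Δ×N² = 124416
  k=0: +1/(0!×0!×4!×3!×0!×3!) = 1/864
Σ = 1/864  ⇒  CG² = 124416×1/864² = 1/6
CG = +√(1/6) = +0.408248

+√(1/6) ≈ +0.408248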